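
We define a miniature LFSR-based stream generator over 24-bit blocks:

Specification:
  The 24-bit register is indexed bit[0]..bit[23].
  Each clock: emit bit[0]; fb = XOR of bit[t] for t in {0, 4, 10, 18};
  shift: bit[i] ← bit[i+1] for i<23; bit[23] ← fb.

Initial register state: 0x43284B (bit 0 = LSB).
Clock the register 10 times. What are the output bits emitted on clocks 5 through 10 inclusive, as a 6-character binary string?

reg_0 = 0x43284B
clock 1: out=1, reg = 0xA19425
clock 2: out=1, reg = 0x50CA12
clock 3: out=0, reg = 0xA86509
clock 4: out=1, reg = 0x543284
clock 5: out=0, reg = 0xAA1942
clock 6: out=0, reg = 0x550CA1
clock 7: out=1, reg = 0xAA8650
clock 8: out=0, reg = 0x554328
clock 9: out=0, reg = 0xAAA194
clock 10: out=0, reg = 0xD550CA

001000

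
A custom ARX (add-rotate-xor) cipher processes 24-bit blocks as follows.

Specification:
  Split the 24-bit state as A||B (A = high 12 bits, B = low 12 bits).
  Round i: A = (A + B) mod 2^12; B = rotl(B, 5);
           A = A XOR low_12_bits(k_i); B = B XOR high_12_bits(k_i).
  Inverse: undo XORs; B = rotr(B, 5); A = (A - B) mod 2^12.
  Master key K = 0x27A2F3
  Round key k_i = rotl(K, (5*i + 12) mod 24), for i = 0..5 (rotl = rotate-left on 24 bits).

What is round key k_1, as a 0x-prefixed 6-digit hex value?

K = 0x27A2F3
k_0 = rotl(K, (5*0+12) mod 24) = rotl(K, 12) = 0x2F327A
k_1 = rotl(K, (5*1+12) mod 24) = rotl(K, 17) = 0xE64F45

0xE64F45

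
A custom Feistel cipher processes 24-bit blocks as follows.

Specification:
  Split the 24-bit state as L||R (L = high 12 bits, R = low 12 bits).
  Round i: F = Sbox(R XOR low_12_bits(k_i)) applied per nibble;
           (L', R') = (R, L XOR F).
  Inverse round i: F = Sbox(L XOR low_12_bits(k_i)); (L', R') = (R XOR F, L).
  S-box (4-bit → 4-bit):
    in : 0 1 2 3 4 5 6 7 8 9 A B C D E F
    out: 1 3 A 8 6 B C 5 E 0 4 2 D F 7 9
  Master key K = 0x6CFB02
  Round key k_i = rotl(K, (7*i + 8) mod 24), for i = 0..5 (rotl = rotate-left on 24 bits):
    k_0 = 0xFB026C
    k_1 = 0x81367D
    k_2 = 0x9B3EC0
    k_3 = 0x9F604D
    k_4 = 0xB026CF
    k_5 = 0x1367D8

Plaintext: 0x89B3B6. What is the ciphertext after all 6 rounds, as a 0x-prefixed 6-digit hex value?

0x1A63B2

s_0 = plaintext = 0x89B3B6
s_1 = Round(s_0, k_0) = 0x3B6B6F
s_2 = Round(s_1, k_1) = 0xB6FC8C
s_3 = Round(s_2, k_2) = 0xC8C102
s_4 = Round(s_3, k_3) = 0x102FE5
s_5 = Round(s_4, k_4) = 0xFE51A6
s_6 = Round(s_5, k_5) = 0x1A63B2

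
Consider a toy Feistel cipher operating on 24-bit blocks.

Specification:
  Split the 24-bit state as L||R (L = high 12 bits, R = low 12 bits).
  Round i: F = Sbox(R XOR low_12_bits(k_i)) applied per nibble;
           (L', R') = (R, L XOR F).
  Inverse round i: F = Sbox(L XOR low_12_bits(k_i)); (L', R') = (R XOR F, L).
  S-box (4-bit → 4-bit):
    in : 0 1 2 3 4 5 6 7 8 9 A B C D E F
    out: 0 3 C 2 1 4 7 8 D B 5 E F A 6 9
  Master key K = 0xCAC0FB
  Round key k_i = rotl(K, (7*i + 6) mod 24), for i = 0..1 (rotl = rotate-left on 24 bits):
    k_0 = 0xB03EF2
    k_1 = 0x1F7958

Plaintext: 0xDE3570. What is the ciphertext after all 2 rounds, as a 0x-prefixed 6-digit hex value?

0x33F008

s_0 = plaintext = 0xDE3570
s_1 = Round(s_0, k_0) = 0x57033F
s_2 = Round(s_1, k_1) = 0x33F008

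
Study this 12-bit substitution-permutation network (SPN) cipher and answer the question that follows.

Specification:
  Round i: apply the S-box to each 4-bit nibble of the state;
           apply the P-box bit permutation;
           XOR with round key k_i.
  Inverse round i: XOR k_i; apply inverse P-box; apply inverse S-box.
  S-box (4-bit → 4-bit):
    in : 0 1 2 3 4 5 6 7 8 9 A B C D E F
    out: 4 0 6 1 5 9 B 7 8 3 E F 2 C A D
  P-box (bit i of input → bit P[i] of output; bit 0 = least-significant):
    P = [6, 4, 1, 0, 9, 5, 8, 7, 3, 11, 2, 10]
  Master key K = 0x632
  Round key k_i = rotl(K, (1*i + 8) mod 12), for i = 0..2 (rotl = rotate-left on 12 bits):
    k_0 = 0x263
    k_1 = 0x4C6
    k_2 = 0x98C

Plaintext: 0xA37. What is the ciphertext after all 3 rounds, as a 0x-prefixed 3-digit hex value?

0x55E

s_0 = plaintext = 0xA37
s_1 = Round(s_0, k_0) = 0xC35
s_2 = Round(s_1, k_1) = 0xE87
s_3 = Round(s_2, k_2) = 0x55E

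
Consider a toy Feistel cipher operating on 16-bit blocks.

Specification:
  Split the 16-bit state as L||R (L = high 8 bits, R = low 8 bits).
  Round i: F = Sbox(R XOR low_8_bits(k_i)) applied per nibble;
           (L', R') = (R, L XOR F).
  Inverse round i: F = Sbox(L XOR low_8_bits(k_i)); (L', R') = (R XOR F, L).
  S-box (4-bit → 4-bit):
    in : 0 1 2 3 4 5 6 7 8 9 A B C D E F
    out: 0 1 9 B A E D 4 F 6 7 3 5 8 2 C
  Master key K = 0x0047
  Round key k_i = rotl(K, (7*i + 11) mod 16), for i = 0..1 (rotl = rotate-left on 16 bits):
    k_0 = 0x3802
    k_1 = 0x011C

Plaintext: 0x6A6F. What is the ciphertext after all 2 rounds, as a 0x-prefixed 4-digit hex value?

s_0 = plaintext = 0x6A6F
s_1 = Round(s_0, k_0) = 0x6FB2
s_2 = Round(s_1, k_1) = 0xB21D

0xB21D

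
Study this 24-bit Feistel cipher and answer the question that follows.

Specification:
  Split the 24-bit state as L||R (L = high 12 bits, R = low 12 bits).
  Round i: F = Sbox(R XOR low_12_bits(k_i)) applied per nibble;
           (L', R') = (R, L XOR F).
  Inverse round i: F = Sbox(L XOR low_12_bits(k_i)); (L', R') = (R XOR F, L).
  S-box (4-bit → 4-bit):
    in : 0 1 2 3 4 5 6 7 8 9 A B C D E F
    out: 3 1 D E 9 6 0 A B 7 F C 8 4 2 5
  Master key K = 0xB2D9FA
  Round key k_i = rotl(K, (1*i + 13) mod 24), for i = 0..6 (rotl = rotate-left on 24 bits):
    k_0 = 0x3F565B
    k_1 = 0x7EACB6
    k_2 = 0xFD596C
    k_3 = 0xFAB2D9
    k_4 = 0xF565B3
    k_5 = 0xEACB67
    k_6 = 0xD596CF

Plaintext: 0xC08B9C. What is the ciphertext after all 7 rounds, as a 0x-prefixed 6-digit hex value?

0x49E396

s_0 = plaintext = 0xC08B9C
s_1 = Round(s_0, k_0) = 0xB9C882
s_2 = Round(s_1, k_1) = 0x882275
s_3 = Round(s_2, k_2) = 0x275495
s_4 = Round(s_3, k_3) = 0x4952ED
s_5 = Round(s_4, k_4) = 0x2EDEF7
s_6 = Round(s_5, k_5) = 0xEF749E
s_7 = Round(s_6, k_6) = 0x49E396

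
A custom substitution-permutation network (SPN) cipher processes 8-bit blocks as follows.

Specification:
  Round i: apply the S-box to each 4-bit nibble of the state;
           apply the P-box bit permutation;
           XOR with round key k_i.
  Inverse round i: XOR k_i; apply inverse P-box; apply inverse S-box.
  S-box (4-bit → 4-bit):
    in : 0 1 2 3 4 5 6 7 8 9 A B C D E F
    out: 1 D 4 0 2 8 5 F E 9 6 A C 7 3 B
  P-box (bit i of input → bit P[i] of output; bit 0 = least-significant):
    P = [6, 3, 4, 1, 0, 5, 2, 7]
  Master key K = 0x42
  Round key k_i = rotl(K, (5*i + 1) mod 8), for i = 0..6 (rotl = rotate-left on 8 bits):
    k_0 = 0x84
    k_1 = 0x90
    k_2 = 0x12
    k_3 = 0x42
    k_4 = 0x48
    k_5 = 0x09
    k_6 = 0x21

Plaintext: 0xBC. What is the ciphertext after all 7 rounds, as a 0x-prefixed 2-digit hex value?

s_0 = plaintext = 0xBC
s_1 = Round(s_0, k_0) = 0x36
s_2 = Round(s_1, k_1) = 0xC0
s_3 = Round(s_2, k_2) = 0xD6
s_4 = Round(s_3, k_3) = 0x37
s_5 = Round(s_4, k_4) = 0x12
s_6 = Round(s_5, k_5) = 0x9C
s_7 = Round(s_6, k_6) = 0xB2

0xB2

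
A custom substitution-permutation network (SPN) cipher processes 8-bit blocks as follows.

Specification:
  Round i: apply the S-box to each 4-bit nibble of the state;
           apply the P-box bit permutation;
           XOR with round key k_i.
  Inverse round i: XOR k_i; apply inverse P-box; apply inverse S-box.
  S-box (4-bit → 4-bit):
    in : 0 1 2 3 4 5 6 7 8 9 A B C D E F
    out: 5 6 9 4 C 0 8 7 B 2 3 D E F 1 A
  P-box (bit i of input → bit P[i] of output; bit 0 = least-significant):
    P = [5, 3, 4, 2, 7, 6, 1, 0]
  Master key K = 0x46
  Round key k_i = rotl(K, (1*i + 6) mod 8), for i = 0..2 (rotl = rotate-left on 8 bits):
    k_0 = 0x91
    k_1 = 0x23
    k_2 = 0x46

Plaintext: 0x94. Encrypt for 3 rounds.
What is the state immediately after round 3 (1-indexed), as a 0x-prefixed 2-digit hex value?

0x77

s_0 = plaintext = 0x94
s_1 = Round(s_0, k_0) = 0xC5
s_2 = Round(s_1, k_1) = 0x60
s_3 = Round(s_2, k_2) = 0x77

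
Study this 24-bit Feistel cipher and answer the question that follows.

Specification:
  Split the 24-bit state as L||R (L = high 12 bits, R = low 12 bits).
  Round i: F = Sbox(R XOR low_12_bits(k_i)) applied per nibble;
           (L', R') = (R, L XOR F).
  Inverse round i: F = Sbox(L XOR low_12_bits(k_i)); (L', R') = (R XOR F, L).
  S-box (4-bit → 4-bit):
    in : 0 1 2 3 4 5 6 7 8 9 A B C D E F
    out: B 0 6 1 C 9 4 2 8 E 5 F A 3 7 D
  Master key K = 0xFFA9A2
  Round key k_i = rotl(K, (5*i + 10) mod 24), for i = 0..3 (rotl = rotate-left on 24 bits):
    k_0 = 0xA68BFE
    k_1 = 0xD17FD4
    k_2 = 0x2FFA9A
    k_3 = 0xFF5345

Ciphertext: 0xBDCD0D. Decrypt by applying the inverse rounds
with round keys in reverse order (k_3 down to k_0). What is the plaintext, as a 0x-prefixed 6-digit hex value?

0xDDCB87

s_0 = ciphertext = 0xBDCD0D
s_1 = InvRound(s_0, k_3) = 0x5E3BDC
s_2 = InvRound(s_1, k_2) = 0x6F25E3
s_3 = InvRound(s_2, k_1) = 0xB876F2
s_4 = InvRound(s_3, k_0) = 0xDDCB87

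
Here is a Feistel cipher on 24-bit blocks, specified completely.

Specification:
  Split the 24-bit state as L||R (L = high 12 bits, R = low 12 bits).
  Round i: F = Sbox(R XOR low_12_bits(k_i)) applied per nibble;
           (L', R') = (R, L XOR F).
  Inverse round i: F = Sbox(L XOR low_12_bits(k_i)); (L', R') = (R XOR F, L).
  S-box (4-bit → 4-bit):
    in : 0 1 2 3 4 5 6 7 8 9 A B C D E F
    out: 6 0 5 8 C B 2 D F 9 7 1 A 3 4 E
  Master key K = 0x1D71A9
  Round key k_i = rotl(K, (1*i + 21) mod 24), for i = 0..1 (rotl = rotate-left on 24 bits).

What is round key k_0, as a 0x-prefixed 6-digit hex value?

0x23AE35

K = 0x1D71A9
k_0 = rotl(K, (1*0+21) mod 24) = rotl(K, 21) = 0x23AE35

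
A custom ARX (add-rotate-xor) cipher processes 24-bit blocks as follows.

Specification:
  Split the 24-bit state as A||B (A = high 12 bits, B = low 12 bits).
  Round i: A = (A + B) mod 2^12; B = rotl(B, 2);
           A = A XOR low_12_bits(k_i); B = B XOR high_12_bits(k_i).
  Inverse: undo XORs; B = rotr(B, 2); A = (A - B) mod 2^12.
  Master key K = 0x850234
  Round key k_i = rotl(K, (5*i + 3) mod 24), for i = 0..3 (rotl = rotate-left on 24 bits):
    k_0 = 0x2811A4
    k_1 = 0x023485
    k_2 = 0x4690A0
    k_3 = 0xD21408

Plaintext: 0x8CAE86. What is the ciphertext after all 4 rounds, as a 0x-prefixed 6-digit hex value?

0xF49816

s_0 = plaintext = 0x8CAE86
s_1 = Round(s_0, k_0) = 0x6F489A
s_2 = Round(s_1, k_1) = 0xB0B249
s_3 = Round(s_2, k_2) = 0xDF4D4D
s_4 = Round(s_3, k_3) = 0xF49816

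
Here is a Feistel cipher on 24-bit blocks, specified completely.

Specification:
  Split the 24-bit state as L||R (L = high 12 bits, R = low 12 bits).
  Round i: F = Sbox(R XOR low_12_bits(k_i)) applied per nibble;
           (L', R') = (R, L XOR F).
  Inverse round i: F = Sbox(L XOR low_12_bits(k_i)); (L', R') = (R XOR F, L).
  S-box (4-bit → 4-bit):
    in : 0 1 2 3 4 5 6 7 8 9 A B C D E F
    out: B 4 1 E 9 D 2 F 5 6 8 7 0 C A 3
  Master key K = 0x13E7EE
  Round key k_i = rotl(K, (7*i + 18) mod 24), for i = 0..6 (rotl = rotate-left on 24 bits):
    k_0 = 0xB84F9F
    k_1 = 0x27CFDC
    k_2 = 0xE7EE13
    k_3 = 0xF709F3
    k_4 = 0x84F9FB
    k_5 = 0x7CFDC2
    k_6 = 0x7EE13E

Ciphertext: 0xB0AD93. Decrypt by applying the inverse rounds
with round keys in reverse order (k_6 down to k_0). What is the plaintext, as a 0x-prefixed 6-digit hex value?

0x06734F

s_0 = ciphertext = 0xB0AD93
s_1 = InvRound(s_0, k_6) = 0x57AB0A
s_2 = InvRound(s_1, k_5) = 0xE7F57A
s_3 = InvRound(s_2, k_4) = 0xA23E7F
s_4 = InvRound(s_3, k_3) = 0x0B4A23
s_5 = InvRound(s_4, k_2) = 0x0AC0B4
s_6 = InvRound(s_5, k_1) = 0x34F0AC
s_7 = InvRound(s_6, k_0) = 0x06734F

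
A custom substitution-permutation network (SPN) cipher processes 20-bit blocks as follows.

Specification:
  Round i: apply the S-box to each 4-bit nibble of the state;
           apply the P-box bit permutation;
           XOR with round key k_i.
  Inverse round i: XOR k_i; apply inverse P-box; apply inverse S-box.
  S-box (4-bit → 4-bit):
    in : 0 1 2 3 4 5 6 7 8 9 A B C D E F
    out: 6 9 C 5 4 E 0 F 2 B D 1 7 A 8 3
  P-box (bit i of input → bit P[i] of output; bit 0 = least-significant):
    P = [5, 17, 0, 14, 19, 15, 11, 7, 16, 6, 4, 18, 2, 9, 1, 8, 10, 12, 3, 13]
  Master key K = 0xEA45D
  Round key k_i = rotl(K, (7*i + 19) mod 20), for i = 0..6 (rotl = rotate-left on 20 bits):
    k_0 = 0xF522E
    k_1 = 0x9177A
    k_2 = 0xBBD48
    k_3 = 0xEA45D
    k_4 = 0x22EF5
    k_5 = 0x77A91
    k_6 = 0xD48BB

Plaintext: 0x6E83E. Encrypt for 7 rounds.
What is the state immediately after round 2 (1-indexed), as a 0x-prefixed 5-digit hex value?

0x86276

s_0 = plaintext = 0x6E83E
s_1 = Round(s_0, k_0) = 0x71B6E
s_2 = Round(s_1, k_1) = 0x86276
s_3 = Round(s_2, k_2) = 0x725D8
s_4 = Round(s_3, k_3) = 0x81187
s_5 = Round(s_4, k_4) = 0x5FFD0
s_6 = Round(s_5, k_5) = 0x4C85C
s_7 = Round(s_6, k_6) = 0xFC254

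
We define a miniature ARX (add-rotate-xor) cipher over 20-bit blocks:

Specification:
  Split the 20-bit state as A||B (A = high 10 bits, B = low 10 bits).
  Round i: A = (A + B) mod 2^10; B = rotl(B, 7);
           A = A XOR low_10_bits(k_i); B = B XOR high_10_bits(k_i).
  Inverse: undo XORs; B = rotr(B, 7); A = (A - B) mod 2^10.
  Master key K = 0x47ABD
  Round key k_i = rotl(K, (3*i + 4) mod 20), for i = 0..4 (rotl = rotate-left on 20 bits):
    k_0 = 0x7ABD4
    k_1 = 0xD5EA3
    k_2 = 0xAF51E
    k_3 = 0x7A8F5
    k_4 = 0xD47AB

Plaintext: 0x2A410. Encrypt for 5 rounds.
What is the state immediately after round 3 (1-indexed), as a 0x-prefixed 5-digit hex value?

s_0 = plaintext = 0x2A410
s_1 = Round(s_0, k_0) = 0xDB5E8
s_2 = Round(s_1, k_1) = 0xFDB6A
s_3 = Round(s_2, k_2) = 0x9FBD0
s_4 = Round(s_3, k_3) = 0xAED90
s_5 = Round(s_4, k_4) = 0xF8363

0x9FBD0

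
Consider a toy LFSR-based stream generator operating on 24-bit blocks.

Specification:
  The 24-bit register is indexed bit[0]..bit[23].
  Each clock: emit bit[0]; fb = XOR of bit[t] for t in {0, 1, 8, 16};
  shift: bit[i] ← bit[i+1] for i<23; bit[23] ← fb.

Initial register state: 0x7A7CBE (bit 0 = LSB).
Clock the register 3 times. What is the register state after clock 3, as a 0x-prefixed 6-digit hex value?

0xEF4F97

reg_0 = 0x7A7CBE
clock 1: out=0, reg = 0xBD3E5F
clock 2: out=1, reg = 0xDE9F2F
clock 3: out=1, reg = 0xEF4F97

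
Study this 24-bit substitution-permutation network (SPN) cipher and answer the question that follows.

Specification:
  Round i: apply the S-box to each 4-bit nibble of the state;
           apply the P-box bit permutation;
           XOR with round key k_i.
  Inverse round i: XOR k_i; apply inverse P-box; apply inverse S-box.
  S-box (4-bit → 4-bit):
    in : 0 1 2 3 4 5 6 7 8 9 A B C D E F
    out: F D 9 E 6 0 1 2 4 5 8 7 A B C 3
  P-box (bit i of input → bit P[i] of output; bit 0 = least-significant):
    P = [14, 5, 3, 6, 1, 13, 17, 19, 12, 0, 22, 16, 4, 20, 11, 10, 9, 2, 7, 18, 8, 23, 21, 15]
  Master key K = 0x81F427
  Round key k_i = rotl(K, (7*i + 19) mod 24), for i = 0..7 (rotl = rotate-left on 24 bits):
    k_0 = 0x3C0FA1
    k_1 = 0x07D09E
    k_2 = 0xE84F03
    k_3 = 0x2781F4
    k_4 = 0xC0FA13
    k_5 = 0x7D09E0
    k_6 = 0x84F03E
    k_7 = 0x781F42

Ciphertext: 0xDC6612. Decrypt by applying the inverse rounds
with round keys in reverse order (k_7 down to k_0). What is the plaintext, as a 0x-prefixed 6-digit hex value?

s_0 = ciphertext = 0xDC6612
s_1 = InvRound(s_0, k_7) = 0xBA9672
s_2 = InvRound(s_1, k_6) = 0x8DC531
s_3 = InvRound(s_2, k_5) = 0x380452
s_4 = InvRound(s_3, k_4) = 0x363BC2
s_5 = InvRound(s_4, k_3) = 0xAFB2F7
s_6 = InvRound(s_5, k_2) = 0x23114D
s_7 = InvRound(s_6, k_1) = 0x1E6762
s_8 = InvRound(s_7, k_0) = 0x8887B2

0x8887B2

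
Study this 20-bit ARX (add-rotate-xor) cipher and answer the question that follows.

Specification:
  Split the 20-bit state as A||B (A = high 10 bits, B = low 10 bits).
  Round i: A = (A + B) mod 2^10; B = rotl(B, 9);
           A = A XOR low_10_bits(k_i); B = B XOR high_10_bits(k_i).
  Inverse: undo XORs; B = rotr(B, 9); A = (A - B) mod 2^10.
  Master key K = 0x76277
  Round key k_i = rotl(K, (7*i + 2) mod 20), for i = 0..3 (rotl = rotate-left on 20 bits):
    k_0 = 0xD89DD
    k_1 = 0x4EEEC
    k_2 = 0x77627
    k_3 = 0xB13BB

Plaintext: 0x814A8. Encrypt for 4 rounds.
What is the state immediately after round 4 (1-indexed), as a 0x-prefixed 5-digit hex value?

0xF8402

s_0 = plaintext = 0x814A8
s_1 = Round(s_0, k_0) = 0xDC336
s_2 = Round(s_1, k_1) = 0x128A0
s_3 = Round(s_2, k_2) = 0xB358D
s_4 = Round(s_3, k_3) = 0xF8402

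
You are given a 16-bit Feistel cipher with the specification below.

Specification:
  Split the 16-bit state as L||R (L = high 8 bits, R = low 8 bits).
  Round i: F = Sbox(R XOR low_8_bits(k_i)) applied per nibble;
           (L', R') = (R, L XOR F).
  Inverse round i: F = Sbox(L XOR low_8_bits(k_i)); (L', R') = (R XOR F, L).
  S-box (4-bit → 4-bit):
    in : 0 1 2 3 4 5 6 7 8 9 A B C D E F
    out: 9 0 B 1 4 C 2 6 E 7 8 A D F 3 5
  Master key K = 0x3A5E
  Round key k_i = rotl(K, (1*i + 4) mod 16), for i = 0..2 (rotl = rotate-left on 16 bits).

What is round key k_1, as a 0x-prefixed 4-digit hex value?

K = 0x3A5E
k_0 = rotl(K, (1*0+4) mod 16) = rotl(K, 4) = 0xA5E3
k_1 = rotl(K, (1*1+4) mod 16) = rotl(K, 5) = 0x4BC7

0x4BC7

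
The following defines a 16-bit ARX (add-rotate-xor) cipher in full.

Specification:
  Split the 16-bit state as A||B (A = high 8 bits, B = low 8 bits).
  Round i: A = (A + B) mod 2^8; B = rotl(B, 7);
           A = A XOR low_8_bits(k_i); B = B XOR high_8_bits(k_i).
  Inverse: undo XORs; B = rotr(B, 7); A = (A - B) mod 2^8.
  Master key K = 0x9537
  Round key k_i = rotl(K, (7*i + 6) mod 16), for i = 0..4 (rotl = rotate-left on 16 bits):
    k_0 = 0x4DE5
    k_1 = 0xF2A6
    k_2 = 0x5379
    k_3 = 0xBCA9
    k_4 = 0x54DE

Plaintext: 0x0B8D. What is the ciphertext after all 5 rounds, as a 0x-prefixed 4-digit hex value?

0x7B38

s_0 = plaintext = 0x0B8D
s_1 = Round(s_0, k_0) = 0x7D8B
s_2 = Round(s_1, k_1) = 0xAE37
s_3 = Round(s_2, k_2) = 0x9CC8
s_4 = Round(s_3, k_3) = 0xCDD8
s_5 = Round(s_4, k_4) = 0x7B38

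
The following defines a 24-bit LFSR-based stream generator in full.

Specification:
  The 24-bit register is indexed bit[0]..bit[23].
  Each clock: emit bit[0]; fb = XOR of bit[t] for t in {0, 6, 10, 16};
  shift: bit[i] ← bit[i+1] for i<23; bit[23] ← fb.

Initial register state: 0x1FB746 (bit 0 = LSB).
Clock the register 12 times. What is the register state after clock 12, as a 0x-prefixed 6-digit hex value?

0x7691FB

reg_0 = 0x1FB746
clock 1: out=0, reg = 0x8FDBA3
clock 2: out=1, reg = 0x47EDD1
clock 3: out=1, reg = 0x23F6E8
clock 4: out=0, reg = 0x91FB74
clock 5: out=0, reg = 0x48FDBA
clock 6: out=0, reg = 0xA47EDD
clock 7: out=1, reg = 0xD23F6E
clock 8: out=0, reg = 0x691FB7
clock 9: out=1, reg = 0xB48FDB
clock 10: out=1, reg = 0xDA47ED
clock 11: out=1, reg = 0xED23F6
clock 12: out=0, reg = 0x7691FB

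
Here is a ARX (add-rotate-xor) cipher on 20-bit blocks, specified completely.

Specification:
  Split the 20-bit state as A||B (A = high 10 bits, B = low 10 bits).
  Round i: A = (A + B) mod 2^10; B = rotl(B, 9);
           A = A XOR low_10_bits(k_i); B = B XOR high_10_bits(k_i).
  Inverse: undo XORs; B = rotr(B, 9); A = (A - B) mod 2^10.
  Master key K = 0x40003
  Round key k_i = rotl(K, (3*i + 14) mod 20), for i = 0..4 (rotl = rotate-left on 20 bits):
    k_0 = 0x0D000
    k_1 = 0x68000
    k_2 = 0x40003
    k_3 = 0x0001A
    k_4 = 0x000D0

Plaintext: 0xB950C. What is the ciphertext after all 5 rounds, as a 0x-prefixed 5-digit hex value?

s_0 = plaintext = 0xB950C
s_1 = Round(s_0, k_0) = 0xFC4B2
s_2 = Round(s_1, k_1) = 0x28DF9
s_3 = Round(s_2, k_2) = 0xA7FFC
s_4 = Round(s_3, k_3) = 0xA05FE
s_5 = Round(s_4, k_4) = 0x2BCFF

0x2BCFF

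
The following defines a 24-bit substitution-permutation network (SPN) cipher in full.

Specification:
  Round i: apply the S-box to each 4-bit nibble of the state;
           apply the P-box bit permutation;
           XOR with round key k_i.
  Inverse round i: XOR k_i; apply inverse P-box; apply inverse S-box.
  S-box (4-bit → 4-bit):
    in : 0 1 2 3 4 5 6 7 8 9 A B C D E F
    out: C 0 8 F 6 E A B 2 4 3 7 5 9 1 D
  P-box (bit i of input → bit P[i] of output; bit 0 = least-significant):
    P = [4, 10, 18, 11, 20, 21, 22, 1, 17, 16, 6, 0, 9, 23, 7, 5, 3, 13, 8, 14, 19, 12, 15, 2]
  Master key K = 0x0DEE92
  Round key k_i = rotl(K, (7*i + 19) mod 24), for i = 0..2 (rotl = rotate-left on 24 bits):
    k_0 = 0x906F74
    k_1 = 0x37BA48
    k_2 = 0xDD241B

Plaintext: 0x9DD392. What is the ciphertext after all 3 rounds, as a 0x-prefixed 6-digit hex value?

0xD1BA33

s_0 = plaintext = 0x9DD392
s_1 = Round(s_0, k_0) = 0xD3A51D
s_2 = Round(s_1, k_1) = 0xBED115
s_3 = Round(s_2, k_2) = 0xD1BA33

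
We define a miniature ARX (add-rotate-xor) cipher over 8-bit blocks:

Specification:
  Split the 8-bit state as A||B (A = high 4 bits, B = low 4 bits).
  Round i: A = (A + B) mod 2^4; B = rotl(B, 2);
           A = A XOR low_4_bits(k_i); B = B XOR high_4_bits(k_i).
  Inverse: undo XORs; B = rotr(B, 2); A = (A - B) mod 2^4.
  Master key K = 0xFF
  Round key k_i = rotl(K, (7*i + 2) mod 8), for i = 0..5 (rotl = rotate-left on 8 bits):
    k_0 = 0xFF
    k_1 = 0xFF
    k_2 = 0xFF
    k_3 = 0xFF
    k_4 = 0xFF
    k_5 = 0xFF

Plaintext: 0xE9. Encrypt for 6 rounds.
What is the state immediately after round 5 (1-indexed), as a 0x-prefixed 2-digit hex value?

s_0 = plaintext = 0xE9
s_1 = Round(s_0, k_0) = 0x89
s_2 = Round(s_1, k_1) = 0xE9
s_3 = Round(s_2, k_2) = 0x89
s_4 = Round(s_3, k_3) = 0xE9
s_5 = Round(s_4, k_4) = 0x89
s_6 = Round(s_5, k_5) = 0xE9

0x89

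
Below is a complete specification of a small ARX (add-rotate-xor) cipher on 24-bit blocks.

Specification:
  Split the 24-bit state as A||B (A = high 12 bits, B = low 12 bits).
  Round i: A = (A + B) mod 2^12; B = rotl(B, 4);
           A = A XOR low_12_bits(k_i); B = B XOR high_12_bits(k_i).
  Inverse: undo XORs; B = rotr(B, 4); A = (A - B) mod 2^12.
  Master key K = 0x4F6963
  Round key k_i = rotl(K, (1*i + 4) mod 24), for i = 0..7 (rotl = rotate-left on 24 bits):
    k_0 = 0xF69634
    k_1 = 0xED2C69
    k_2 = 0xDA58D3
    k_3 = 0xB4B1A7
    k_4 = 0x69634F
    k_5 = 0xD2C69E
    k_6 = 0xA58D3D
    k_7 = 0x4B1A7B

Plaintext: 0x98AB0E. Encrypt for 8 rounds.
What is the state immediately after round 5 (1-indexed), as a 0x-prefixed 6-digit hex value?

0xD6910A

s_0 = plaintext = 0x98AB0E
s_1 = Round(s_0, k_0) = 0x2ACF82
s_2 = Round(s_1, k_1) = 0xE476FD
s_3 = Round(s_2, k_2) = 0xD97273
s_4 = Round(s_3, k_3) = 0x1ADC79
s_5 = Round(s_4, k_4) = 0xD6910A
s_6 = Round(s_5, k_5) = 0x8EDD8D
s_7 = Round(s_6, k_6) = 0xB47285
s_8 = Round(s_7, k_7) = 0x7B7CE3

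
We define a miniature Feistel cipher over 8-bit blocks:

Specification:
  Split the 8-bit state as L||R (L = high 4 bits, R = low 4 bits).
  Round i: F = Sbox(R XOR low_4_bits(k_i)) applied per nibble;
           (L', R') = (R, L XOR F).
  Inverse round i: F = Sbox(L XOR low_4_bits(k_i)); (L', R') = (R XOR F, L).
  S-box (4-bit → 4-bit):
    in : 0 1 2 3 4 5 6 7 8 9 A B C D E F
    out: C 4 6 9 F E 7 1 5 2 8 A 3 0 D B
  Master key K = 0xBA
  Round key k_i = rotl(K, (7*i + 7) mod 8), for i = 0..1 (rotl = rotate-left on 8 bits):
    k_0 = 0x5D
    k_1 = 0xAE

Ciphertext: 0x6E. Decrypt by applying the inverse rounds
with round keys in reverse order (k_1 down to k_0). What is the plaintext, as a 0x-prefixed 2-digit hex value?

0x1B

s_0 = ciphertext = 0x6E
s_1 = InvRound(s_0, k_1) = 0xB6
s_2 = InvRound(s_1, k_0) = 0x1B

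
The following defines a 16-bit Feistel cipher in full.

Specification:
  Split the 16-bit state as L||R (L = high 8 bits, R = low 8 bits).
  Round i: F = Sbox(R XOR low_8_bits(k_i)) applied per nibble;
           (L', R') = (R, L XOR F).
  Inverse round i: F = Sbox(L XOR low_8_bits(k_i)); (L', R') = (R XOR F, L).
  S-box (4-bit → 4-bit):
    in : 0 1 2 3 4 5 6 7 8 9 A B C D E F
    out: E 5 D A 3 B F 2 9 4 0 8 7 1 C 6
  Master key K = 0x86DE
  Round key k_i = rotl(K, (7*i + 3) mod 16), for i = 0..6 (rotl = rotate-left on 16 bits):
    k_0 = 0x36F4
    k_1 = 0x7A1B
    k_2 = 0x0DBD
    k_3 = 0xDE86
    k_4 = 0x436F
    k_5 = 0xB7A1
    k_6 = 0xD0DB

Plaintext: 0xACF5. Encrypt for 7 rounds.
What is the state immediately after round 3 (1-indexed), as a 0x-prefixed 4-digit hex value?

0x4822

s_0 = plaintext = 0xACF5
s_1 = Round(s_0, k_0) = 0xF549
s_2 = Round(s_1, k_1) = 0x4948
s_3 = Round(s_2, k_2) = 0x4822
s_4 = Round(s_3, k_3) = 0x224B
s_5 = Round(s_4, k_4) = 0x4BF1
s_6 = Round(s_5, k_5) = 0xF1F5
s_7 = Round(s_6, k_6) = 0xF52D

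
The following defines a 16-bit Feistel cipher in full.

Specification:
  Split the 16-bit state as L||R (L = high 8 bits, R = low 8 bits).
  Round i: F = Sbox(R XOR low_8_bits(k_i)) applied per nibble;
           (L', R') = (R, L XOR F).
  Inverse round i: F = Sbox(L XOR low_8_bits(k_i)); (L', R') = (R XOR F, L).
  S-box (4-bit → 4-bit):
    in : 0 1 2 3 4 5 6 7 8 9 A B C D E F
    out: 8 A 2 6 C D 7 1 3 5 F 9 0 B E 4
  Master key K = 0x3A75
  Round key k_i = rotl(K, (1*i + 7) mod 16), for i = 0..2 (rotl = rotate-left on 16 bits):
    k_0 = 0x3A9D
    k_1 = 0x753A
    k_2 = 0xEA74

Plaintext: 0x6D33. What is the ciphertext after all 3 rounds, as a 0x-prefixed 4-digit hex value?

0xC601

s_0 = plaintext = 0x6D33
s_1 = Round(s_0, k_0) = 0x3393
s_2 = Round(s_1, k_1) = 0x93C6
s_3 = Round(s_2, k_2) = 0xC601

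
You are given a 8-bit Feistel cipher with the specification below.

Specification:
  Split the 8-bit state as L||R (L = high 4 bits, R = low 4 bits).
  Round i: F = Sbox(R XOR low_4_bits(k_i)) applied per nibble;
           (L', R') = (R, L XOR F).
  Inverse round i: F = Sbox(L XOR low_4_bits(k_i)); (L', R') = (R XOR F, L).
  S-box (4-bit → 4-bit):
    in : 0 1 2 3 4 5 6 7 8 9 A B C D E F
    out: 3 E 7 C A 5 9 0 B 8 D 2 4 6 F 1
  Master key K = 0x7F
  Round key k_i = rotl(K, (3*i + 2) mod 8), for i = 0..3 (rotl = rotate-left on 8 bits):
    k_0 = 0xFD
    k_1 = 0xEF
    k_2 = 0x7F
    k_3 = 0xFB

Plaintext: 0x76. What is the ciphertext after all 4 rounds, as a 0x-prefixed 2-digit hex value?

s_0 = plaintext = 0x76
s_1 = Round(s_0, k_0) = 0x65
s_2 = Round(s_1, k_1) = 0x5B
s_3 = Round(s_2, k_2) = 0xBF
s_4 = Round(s_3, k_3) = 0xF1

0xF1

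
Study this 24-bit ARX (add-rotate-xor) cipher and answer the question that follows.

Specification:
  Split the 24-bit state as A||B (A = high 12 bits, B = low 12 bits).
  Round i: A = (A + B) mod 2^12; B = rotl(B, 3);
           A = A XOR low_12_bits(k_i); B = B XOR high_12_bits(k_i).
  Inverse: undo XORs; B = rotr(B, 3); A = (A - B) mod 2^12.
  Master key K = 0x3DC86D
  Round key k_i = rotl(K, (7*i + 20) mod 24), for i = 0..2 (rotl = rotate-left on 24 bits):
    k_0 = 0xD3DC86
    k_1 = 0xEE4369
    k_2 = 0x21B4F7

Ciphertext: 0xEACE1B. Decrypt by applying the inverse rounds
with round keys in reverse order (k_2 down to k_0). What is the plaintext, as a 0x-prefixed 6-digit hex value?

s_0 = ciphertext = 0xEACE1B
s_1 = InvRound(s_0, k_2) = 0x8DB180
s_2 = InvRound(s_1, k_1) = 0x1C69EC
s_3 = InvRound(s_2, k_0) = 0xAA629A

0xAA629A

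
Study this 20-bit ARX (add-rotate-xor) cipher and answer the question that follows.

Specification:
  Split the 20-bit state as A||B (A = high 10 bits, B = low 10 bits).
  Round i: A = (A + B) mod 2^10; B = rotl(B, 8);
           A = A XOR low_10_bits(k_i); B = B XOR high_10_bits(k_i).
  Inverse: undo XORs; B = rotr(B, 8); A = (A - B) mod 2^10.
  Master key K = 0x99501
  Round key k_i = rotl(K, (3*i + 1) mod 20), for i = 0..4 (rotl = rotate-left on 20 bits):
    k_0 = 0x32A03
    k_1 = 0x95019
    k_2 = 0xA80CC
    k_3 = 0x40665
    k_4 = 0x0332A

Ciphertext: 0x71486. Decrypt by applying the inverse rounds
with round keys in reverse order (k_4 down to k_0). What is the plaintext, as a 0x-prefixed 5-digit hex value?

s_0 = ciphertext = 0x71486
s_1 = InvRound(s_0, k_4) = 0x31E28
s_2 = InvRound(s_1, k_3) = 0x7ECA7
s_3 = InvRound(s_2, k_2) = 0x4641E
s_4 = InvRound(s_3, k_1) = 0xF592A
s_5 = InvRound(s_4, k_0) = 0x95381

0x95381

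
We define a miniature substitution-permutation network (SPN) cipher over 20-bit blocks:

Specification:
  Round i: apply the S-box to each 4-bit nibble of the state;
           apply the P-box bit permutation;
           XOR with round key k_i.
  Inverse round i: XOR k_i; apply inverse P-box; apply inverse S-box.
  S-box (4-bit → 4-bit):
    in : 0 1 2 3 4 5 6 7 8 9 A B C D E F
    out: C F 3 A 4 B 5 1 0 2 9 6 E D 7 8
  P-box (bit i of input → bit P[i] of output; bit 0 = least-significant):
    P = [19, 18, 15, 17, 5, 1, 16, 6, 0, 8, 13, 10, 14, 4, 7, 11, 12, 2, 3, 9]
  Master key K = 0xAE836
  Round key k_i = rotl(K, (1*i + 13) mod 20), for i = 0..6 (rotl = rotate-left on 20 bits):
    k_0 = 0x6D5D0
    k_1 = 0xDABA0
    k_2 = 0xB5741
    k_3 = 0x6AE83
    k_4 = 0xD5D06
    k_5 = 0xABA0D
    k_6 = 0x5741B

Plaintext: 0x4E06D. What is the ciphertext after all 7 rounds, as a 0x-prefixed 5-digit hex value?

s_0 = plaintext = 0x4E06D
s_1 = Round(s_0, k_0) = 0xD3168
s_2 = Round(s_1, k_1) = 0xC9499
s_3 = Round(s_2, k_2) = 0xF755F
s_4 = Round(s_3, k_3) = 0x4E9E0
s_5 = Round(s_4, k_4) = 0xE9CBC
s_6 = Round(s_5, k_5) = 0xD0F13
s_7 = Round(s_6, k_6) = 0x26AF1

0x26AF1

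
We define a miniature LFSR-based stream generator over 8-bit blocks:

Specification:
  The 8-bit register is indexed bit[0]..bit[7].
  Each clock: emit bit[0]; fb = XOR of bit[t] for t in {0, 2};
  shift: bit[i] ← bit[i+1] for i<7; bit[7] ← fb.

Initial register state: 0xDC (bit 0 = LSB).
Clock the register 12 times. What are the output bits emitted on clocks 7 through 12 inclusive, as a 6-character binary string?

reg_0 = 0xDC
clock 1: out=0, reg = 0xEE
clock 2: out=0, reg = 0xF7
clock 3: out=1, reg = 0x7B
clock 4: out=1, reg = 0xBD
clock 5: out=1, reg = 0x5E
clock 6: out=0, reg = 0xAF
clock 7: out=1, reg = 0x57
clock 8: out=1, reg = 0x2B
clock 9: out=1, reg = 0x95
clock 10: out=1, reg = 0x4A
clock 11: out=0, reg = 0x25
clock 12: out=1, reg = 0x12

111101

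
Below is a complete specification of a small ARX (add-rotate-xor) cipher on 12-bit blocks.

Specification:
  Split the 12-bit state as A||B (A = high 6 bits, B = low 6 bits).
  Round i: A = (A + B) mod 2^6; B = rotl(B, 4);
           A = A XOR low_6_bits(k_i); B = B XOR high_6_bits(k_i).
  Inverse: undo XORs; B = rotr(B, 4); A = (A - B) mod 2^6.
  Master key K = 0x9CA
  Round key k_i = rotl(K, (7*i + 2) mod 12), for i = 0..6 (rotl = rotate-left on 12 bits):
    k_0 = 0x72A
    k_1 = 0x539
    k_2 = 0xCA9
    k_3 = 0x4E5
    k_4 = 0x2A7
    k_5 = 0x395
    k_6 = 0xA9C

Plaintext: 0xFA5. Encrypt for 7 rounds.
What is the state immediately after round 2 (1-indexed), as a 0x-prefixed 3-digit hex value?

0xDC5

s_0 = plaintext = 0xFA5
s_1 = Round(s_0, k_0) = 0x245
s_2 = Round(s_1, k_1) = 0xDC5
s_3 = Round(s_2, k_2) = 0x563
s_4 = Round(s_3, k_3) = 0x76B
s_5 = Round(s_4, k_4) = 0xBF0
s_6 = Round(s_5, k_5) = 0x282
s_7 = Round(s_6, k_6) = 0x40A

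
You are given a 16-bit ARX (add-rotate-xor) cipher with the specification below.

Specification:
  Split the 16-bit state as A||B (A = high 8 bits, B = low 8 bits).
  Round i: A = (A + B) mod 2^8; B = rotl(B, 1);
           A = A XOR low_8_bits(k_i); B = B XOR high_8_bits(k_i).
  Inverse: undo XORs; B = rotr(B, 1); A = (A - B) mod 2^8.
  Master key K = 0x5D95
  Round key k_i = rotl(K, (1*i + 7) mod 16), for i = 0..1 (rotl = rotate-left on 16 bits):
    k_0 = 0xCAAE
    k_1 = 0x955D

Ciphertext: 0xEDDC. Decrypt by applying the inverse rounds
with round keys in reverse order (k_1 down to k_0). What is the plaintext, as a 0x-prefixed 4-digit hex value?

s_0 = ciphertext = 0xEDDC
s_1 = InvRound(s_0, k_1) = 0x0CA4
s_2 = InvRound(s_1, k_0) = 0x6B37

0x6B37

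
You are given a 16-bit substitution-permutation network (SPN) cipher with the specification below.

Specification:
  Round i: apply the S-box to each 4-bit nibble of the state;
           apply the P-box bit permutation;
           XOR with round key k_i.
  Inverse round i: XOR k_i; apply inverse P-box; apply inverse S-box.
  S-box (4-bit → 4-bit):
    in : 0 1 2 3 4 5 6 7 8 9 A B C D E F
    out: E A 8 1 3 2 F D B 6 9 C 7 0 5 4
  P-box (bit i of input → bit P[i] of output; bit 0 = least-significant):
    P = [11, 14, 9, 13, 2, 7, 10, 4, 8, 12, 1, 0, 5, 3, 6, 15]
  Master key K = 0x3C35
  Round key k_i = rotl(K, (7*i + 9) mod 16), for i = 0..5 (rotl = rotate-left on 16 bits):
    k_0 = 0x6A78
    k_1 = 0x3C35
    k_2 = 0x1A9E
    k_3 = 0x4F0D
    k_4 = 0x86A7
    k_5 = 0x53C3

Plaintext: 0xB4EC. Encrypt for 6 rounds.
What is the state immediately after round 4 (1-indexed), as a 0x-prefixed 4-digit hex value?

0x8963

s_0 = plaintext = 0xB4EC
s_1 = Round(s_0, k_0) = 0xB53C
s_2 = Round(s_1, k_1) = 0xE671
s_3 = Round(s_2, k_2) = 0x6FE9
s_4 = Round(s_3, k_3) = 0x8963
s_5 = Round(s_4, k_4) = 0x1A19
s_6 = Round(s_5, k_5) = 0x905A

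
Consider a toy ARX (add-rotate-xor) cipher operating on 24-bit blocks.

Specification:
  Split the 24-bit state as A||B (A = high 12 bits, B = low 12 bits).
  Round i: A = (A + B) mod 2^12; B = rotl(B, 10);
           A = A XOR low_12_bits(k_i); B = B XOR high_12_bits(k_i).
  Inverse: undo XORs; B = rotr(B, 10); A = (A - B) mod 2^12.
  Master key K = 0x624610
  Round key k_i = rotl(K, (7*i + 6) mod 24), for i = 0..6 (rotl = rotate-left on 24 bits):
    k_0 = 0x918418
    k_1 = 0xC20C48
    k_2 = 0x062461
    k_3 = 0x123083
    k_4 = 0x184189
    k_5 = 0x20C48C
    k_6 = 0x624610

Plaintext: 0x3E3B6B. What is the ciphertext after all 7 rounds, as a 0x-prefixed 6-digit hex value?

0x407B1A

s_0 = plaintext = 0x3E3B6B
s_1 = Round(s_0, k_0) = 0xB567C2
s_2 = Round(s_1, k_1) = 0xF505D0
s_3 = Round(s_2, k_2) = 0x141116
s_4 = Round(s_3, k_3) = 0x2D4966
s_5 = Round(s_4, k_4) = 0xDB3BDD
s_6 = Round(s_5, k_5) = 0xD1C4FB
s_7 = Round(s_6, k_6) = 0x407B1A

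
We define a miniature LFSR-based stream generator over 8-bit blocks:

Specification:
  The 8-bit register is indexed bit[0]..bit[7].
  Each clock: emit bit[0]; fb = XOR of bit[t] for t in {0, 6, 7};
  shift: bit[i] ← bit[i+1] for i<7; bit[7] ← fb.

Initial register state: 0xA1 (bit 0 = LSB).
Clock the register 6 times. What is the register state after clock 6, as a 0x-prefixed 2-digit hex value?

reg_0 = 0xA1
clock 1: out=1, reg = 0x50
clock 2: out=0, reg = 0xA8
clock 3: out=0, reg = 0xD4
clock 4: out=0, reg = 0x6A
clock 5: out=0, reg = 0xB5
clock 6: out=1, reg = 0x5A

0x5A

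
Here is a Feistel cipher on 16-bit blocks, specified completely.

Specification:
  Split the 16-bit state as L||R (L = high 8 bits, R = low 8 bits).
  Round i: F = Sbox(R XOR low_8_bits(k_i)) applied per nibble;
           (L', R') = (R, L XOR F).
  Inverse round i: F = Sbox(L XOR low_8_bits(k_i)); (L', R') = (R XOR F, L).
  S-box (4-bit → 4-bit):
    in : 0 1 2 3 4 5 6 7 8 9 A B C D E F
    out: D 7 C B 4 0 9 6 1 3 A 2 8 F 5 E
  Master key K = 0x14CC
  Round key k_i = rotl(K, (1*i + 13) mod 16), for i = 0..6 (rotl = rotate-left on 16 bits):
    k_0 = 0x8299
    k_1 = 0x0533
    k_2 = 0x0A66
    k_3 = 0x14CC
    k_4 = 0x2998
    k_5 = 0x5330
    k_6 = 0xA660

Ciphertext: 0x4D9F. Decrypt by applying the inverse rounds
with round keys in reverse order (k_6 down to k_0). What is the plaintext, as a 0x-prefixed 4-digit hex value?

s_0 = ciphertext = 0x4D9F
s_1 = InvRound(s_0, k_6) = 0x504D
s_2 = InvRound(s_1, k_5) = 0xD050
s_3 = InvRound(s_2, k_4) = 0x11D0
s_4 = InvRound(s_3, k_3) = 0x2F11
s_5 = InvRound(s_4, k_2) = 0x522F
s_6 = InvRound(s_5, k_1) = 0xB852
s_7 = InvRound(s_6, k_0) = 0x95B8

0x95B8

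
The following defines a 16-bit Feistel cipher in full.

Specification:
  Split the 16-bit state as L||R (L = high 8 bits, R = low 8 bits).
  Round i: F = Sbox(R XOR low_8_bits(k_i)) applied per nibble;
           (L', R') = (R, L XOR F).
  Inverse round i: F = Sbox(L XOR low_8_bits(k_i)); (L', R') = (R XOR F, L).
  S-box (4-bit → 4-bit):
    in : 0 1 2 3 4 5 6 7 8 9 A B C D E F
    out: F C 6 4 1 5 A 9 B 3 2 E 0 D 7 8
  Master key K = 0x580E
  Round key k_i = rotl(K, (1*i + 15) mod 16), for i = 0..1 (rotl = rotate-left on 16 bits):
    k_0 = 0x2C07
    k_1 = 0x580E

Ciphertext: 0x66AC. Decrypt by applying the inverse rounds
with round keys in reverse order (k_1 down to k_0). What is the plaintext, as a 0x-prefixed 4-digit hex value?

s_0 = ciphertext = 0x66AC
s_1 = InvRound(s_0, k_1) = 0x0766
s_2 = InvRound(s_1, k_0) = 0x9907

0x9907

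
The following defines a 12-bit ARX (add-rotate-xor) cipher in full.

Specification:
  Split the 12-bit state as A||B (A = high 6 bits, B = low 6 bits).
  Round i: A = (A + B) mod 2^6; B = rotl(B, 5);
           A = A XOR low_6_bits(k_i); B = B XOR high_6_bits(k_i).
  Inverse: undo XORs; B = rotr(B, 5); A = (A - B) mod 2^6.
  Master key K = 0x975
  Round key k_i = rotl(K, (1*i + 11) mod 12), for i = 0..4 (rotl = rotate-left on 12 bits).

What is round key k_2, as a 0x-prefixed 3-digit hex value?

K = 0x975
k_0 = rotl(K, (1*0+11) mod 12) = rotl(K, 11) = 0xCBA
k_1 = rotl(K, (1*1+11) mod 12) = rotl(K, 0) = 0x975
k_2 = rotl(K, (1*2+11) mod 12) = rotl(K, 1) = 0x2EB

0x2EB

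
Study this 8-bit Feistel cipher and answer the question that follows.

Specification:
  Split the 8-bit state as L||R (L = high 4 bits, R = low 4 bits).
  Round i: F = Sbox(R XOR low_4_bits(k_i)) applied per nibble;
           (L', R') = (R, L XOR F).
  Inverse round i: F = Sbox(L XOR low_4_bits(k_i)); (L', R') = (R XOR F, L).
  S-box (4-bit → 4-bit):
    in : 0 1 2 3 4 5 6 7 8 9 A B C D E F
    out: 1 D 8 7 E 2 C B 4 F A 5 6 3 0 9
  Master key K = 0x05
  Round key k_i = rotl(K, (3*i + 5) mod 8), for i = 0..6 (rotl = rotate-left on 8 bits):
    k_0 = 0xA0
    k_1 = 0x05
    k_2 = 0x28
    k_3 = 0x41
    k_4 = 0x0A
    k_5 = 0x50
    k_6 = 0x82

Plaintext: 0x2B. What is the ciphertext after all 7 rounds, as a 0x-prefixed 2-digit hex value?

s_0 = plaintext = 0x2B
s_1 = Round(s_0, k_0) = 0xB7
s_2 = Round(s_1, k_1) = 0x73
s_3 = Round(s_2, k_2) = 0x32
s_4 = Round(s_3, k_3) = 0x24
s_5 = Round(s_4, k_4) = 0x42
s_6 = Round(s_5, k_5) = 0x2C
s_7 = Round(s_6, k_6) = 0xC2

0xC2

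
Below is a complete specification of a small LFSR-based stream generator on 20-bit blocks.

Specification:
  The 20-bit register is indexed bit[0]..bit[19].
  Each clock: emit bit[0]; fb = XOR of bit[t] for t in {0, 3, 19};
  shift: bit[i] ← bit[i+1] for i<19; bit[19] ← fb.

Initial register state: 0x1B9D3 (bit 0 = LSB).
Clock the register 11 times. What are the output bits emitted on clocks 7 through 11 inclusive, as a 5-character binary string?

reg_0 = 0x1B9D3
clock 1: out=1, reg = 0x8DCE9
clock 2: out=1, reg = 0xC6E74
clock 3: out=0, reg = 0xE373A
clock 4: out=0, reg = 0x71B9D
clock 5: out=1, reg = 0x38DCE
clock 6: out=0, reg = 0x9C6E7
clock 7: out=1, reg = 0x4E373
clock 8: out=1, reg = 0xA71B9
clock 9: out=1, reg = 0xD38DC
clock 10: out=0, reg = 0x69C6E
clock 11: out=0, reg = 0xB4E37

11100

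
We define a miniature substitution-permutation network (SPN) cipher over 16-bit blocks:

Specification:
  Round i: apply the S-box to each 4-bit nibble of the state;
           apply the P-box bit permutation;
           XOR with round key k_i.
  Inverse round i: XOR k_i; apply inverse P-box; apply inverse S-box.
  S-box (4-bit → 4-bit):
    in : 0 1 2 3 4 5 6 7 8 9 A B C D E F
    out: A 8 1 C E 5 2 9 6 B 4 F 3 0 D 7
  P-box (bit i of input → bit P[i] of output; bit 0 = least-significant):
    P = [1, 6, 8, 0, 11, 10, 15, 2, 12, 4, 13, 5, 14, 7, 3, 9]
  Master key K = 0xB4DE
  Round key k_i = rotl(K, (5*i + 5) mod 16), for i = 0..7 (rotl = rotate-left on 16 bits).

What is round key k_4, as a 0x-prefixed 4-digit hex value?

K = 0xB4DE
k_0 = rotl(K, (5*0+5) mod 16) = rotl(K, 5) = 0x9BD6
k_1 = rotl(K, (5*1+5) mod 16) = rotl(K, 10) = 0x7AD3
k_2 = rotl(K, (5*2+5) mod 16) = rotl(K, 15) = 0x5A6F
k_3 = rotl(K, (5*3+5) mod 16) = rotl(K, 4) = 0x4DEB
k_4 = rotl(K, (5*4+5) mod 16) = rotl(K, 9) = 0xBD69

0xBD69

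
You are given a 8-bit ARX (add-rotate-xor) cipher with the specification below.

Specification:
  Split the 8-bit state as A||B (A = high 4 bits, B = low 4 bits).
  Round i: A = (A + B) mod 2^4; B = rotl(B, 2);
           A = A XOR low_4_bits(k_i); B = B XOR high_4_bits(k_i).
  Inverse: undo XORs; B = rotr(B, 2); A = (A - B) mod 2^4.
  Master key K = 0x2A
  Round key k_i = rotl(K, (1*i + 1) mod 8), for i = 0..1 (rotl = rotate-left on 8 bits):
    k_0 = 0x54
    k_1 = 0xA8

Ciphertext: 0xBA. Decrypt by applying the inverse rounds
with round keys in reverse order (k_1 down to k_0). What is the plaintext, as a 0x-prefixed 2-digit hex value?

s_0 = ciphertext = 0xBA
s_1 = InvRound(s_0, k_1) = 0x30
s_2 = InvRound(s_1, k_0) = 0x25

0x25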